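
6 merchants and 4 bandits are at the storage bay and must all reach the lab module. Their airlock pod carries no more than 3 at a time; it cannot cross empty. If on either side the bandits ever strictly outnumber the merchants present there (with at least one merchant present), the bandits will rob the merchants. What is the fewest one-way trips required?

9

Counting alone: each trip to the lab module takes at most 3 across and each return brings at least 1 back, so after t trips out (and t−1 returns) at most 3t − (t−1) of the 10 are across; that first reaches 10 at t = 5, so at least 9 crossings are needed.
The plan below uses exactly 9 crossings, so it is optimal:
1. 2 bandits → the lab module.  (the storage bay: 6M 2B; the lab module: 0M 2B)
2. 1 bandit ← the storage bay.  (the storage bay: 6M 3B; the lab module: 0M 1B)
3. 3 bandits → the lab module.  (the storage bay: 6M 0B; the lab module: 0M 4B)
4. 1 bandit ← the storage bay.  (the storage bay: 6M 1B; the lab module: 0M 3B)
5. 3 merchants → the lab module.  (the storage bay: 3M 1B; the lab module: 3M 3B)
6. 1 bandit ← the storage bay.  (the storage bay: 3M 2B; the lab module: 3M 2B)
7. 1 merchant and 2 bandits → the lab module.  (the storage bay: 2M 0B; the lab module: 4M 4B)
8. 1 bandit ← the storage bay.  (the storage bay: 2M 1B; the lab module: 4M 3B)
9. 2 merchants and 1 bandit → the lab module.  (the storage bay: 0M 0B; the lab module: 6M 4B)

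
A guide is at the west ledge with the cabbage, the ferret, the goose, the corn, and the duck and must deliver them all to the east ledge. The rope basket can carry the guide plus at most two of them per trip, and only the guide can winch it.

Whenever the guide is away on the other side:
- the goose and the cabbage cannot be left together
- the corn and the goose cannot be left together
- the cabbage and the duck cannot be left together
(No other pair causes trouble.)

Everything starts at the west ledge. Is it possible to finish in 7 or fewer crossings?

Yes — this plan uses 5 crossings (≤ 7):
1. Guide goes to the east ledge with the cabbage and the goose.
2. Guide goes back to the west ledge with the cabbage.
3. Guide goes to the east ledge with the duck and the ferret.
4. Guide goes back to the west ledge alone.
5. Guide goes to the east ledge with the cabbage and the corn.

Yes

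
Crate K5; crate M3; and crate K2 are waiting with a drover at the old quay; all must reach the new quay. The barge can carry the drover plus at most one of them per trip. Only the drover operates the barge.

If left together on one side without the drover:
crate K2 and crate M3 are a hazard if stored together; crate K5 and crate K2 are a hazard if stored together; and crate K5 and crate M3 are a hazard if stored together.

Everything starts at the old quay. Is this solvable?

Whatever the first load, the items left behind include a forbidden pair without the drover. No opening move is safe, so no plan exists.

No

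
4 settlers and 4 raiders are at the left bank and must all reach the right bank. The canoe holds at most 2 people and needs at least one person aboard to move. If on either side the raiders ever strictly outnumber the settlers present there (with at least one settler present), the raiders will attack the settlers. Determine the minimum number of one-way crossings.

Following every safe sequence of crossings from the start, the most of the 8 that can be at the right bank as the canoe arrives there on crossings 1, 3, 5 is 2, 3, 4 respectively; the best ever achieved is 4 of 8.
From crossing 7 on, no configuration arises that was not already reachable earlier: only 11 distinct safe configurations (who is on which side, and where the canoe is) can ever be reached, none of them has everyone across, and every continuation just revisits them. They are: 0 settlers + 0 raiders across (canoe back at the start); 0 settlers + 1 raider across (canoe there); 0 settlers + 1 raider across (canoe back at the start); 0 settlers + 2 raiders across (canoe there); 0 settlers + 2 raiders across (canoe back at the start); 0 settlers + 3 raiders across (canoe there); 0 settlers + 3 raiders across (canoe back at the start); 0 settlers + 4 raiders across (canoe there); 1 settler + 1 raider across (canoe there); 1 settler + 1 raider across (canoe back at the start); 2 settlers + 2 raiders across (canoe there). So no valid plan exists.

impossible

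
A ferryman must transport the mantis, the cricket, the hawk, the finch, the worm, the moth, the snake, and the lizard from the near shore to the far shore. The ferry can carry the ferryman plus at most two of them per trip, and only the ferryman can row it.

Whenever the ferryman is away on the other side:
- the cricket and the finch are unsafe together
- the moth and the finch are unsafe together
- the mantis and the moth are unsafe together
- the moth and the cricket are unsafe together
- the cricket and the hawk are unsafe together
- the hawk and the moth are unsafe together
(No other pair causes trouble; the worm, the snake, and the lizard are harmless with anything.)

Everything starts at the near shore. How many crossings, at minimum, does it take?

Counting alone: the ferryman can take at most 2 across per trip to the far shore, so moving all 8 needs at least 4 loaded trips out, with a return between consecutive ones — at least 7 crossings.
The safety rule pushes this higher. Following every safe sequence of crossings, the most of the 8 that can be at the far shore as the ferry arrives there on crossings 7, 9, 11 is 5, 6, 7 respectively — never all 8.
So no plan with fewer than 13 crossings exists, and this one achieves 13:
1. Ferryman goes to the far shore with the cricket and the moth.
2. Ferryman goes back to the near shore with the cricket.
3. Ferryman goes to the far shore with the cricket and the mantis.
4. Ferryman goes back to the near shore with the moth.
5. Ferryman goes to the far shore with the finch and the hawk.
6. Ferryman goes back to the near shore with the cricket.
7. Ferryman goes to the far shore with the cricket and the worm.
8. Ferryman goes back to the near shore with the cricket.
9. Ferryman goes to the far shore with the cricket and the snake.
10. Ferryman goes back to the near shore with the cricket.
11. Ferryman goes to the far shore with the cricket and the lizard.
12. Ferryman goes back to the near shore with the cricket.
13. Ferryman goes to the far shore with the cricket and the moth.

13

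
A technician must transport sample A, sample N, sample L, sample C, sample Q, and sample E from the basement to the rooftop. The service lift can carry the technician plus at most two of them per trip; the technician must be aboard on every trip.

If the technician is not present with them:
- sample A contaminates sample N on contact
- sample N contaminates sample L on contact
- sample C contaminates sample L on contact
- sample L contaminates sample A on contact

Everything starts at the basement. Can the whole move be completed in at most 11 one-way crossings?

Yes

Yes — this plan uses 9 crossings (≤ 11):
1. Technician goes to the rooftop with sample A and sample L.
2. Technician goes back to the basement with sample A.
3. Technician goes to the rooftop with sample A and sample C.
4. Technician goes back to the basement with sample L.
5. Technician goes to the rooftop with sample N and sample Q.
6. Technician goes back to the basement with sample A.
7. Technician goes to the rooftop with sample A and sample E.
8. Technician goes back to the basement with sample A.
9. Technician goes to the rooftop with sample A and sample L.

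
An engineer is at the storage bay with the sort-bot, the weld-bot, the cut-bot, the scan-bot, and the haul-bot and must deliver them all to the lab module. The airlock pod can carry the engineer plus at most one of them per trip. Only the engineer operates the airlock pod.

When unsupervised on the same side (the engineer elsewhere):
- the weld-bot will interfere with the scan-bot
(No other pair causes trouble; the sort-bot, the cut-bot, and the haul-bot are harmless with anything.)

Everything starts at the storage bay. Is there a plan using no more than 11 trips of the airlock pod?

Yes

Yes — this plan uses 9 crossings (≤ 11):
1. Engineer goes to the lab module with the weld-bot.  [the storage bay: the cut-bot, the haul-bot, the scan-bot, the sort-bot | the lab module: the weld-bot]
2. Engineer goes back to the storage bay alone.  [the storage bay: the cut-bot, the haul-bot, the scan-bot, the sort-bot | the lab module: the weld-bot]
3. Engineer goes to the lab module with the sort-bot.  [the storage bay: the cut-bot, the haul-bot, the scan-bot | the lab module: the sort-bot, the weld-bot]
4. Engineer goes back to the storage bay alone.  [the storage bay: the cut-bot, the haul-bot, the scan-bot | the lab module: the sort-bot, the weld-bot]
5. Engineer goes to the lab module with the cut-bot.  [the storage bay: the haul-bot, the scan-bot | the lab module: the cut-bot, the sort-bot, the weld-bot]
6. Engineer goes back to the storage bay alone.  [the storage bay: the haul-bot, the scan-bot | the lab module: the cut-bot, the sort-bot, the weld-bot]
7. Engineer goes to the lab module with the haul-bot.  [the storage bay: the scan-bot | the lab module: the cut-bot, the haul-bot, the sort-bot, the weld-bot]
8. Engineer goes back to the storage bay alone.  [the storage bay: the scan-bot | the lab module: the cut-bot, the haul-bot, the sort-bot, the weld-bot]
9. Engineer goes to the lab module with the scan-bot.  [the storage bay: — | the lab module: the cut-bot, the haul-bot, the scan-bot, the sort-bot, the weld-bot]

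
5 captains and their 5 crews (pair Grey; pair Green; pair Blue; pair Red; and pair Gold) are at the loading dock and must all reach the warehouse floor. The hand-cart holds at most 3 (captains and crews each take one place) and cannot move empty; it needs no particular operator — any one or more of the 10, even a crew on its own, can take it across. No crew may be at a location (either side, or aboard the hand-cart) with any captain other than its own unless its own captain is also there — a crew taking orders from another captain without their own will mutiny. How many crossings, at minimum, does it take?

Counting alone: each trip to the warehouse floor takes at most 3 across and each return brings at least 1 back, so after t trips out (and t−1 returns) at most 3t − (t−1) of the 10 are across; that first reaches 10 at t = 5, so at least 9 crossings are needed.
The safety rule pushes this higher. Following every safe sequence of crossings, the most of the 10 that can be at the warehouse floor as the hand-cart arrives there on crossing 9 is 9 — never all 10.
So no plan with fewer than 11 crossings exists, and this one achieves 11:
1. captain Grey and crew Grey cross → the warehouse floor.
2. captain Grey crosses ← the loading dock.
3. crew Blue, crew Green, and crew Red cross → the warehouse floor.
4. crew Grey crosses ← the loading dock.
5. captain Blue, captain Green, and captain Red cross → the warehouse floor.
6. captain Green and crew Green cross ← the loading dock.
7. captain Gold, captain Green, and captain Grey cross → the warehouse floor.
8. crew Blue crosses ← the loading dock.
9. crew Green and crew Grey cross → the warehouse floor.
10. crew Grey crosses ← the loading dock.
11. crew Blue, crew Gold, and crew Grey cross → the warehouse floor.

11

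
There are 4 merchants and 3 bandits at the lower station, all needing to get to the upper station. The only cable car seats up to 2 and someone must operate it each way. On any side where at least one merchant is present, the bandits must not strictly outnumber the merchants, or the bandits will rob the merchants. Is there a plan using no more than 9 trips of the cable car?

No

Counting alone: each trip to the upper station takes at most 2 across and each return brings at least 1 back, so after t trips out (and t−1 returns) at most 2t − (t−1) of the 7 are across; that first reaches 7 at t = 6, so at least 11 crossings are needed.
Since 9 < 11, 9 crossings cannot be enough. (The shortest complete plan in fact takes 11:)
1. 2 bandits → the upper station.  (the lower station: 4M 1B; the upper station: 0M 2B)
2. 1 bandit ← the lower station.  (the lower station: 4M 2B; the upper station: 0M 1B)
3. 2 bandits → the upper station.  (the lower station: 4M 0B; the upper station: 0M 3B)
4. 1 bandit ← the lower station.  (the lower station: 4M 1B; the upper station: 0M 2B)
5. 2 merchants → the upper station.  (the lower station: 2M 1B; the upper station: 2M 2B)
6. 1 bandit ← the lower station.  (the lower station: 2M 2B; the upper station: 2M 1B)
7. 1 merchant and 1 bandit → the upper station.  (the lower station: 1M 1B; the upper station: 3M 2B)
8. 1 merchant ← the lower station.  (the lower station: 2M 1B; the upper station: 2M 2B)
9. 1 merchant and 1 bandit → the upper station.  (the lower station: 1M 0B; the upper station: 3M 3B)
10. 1 bandit ← the lower station.  (the lower station: 1M 1B; the upper station: 3M 2B)
11. 1 merchant and 1 bandit → the upper station.  (the lower station: 0M 0B; the upper station: 4M 3B)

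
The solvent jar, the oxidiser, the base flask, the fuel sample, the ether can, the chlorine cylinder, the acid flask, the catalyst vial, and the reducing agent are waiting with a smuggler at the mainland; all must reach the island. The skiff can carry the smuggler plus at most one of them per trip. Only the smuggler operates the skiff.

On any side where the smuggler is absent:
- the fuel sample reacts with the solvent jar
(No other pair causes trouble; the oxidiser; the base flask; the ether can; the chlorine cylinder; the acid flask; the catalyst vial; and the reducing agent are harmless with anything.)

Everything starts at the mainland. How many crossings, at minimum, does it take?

17

Counting alone: the smuggler can take at most 1 across per trip to the island, so moving all 9 needs at least 9 loaded trips out, with a return between consecutive ones — at least 17 crossings.
The plan below uses exactly 17 crossings, so it is optimal:
1. Smuggler goes to the island with the solvent jar.  [the mainland: the acid flask, the base flask, the catalyst vial, the chlorine cylinder, the ether can, the fuel sample, the oxidiser, the reducing agent | the island: the solvent jar]
2. Smuggler goes back to the mainland alone.  [the mainland: the acid flask, the base flask, the catalyst vial, the chlorine cylinder, the ether can, the fuel sample, the oxidiser, the reducing agent | the island: the solvent jar]
3. Smuggler goes to the island with the oxidiser.  [the mainland: the acid flask, the base flask, the catalyst vial, the chlorine cylinder, the ether can, the fuel sample, the reducing agent | the island: the oxidiser, the solvent jar]
4. Smuggler goes back to the mainland alone.  [the mainland: the acid flask, the base flask, the catalyst vial, the chlorine cylinder, the ether can, the fuel sample, the reducing agent | the island: the oxidiser, the solvent jar]
5. Smuggler goes to the island with the base flask.  [the mainland: the acid flask, the catalyst vial, the chlorine cylinder, the ether can, the fuel sample, the reducing agent | the island: the base flask, the oxidiser, the solvent jar]
6. Smuggler goes back to the mainland alone.  [the mainland: the acid flask, the catalyst vial, the chlorine cylinder, the ether can, the fuel sample, the reducing agent | the island: the base flask, the oxidiser, the solvent jar]
7. Smuggler goes to the island with the ether can.  [the mainland: the acid flask, the catalyst vial, the chlorine cylinder, the fuel sample, the reducing agent | the island: the base flask, the ether can, the oxidiser, the solvent jar]
8. Smuggler goes back to the mainland alone.  [the mainland: the acid flask, the catalyst vial, the chlorine cylinder, the fuel sample, the reducing agent | the island: the base flask, the ether can, the oxidiser, the solvent jar]
9. Smuggler goes to the island with the chlorine cylinder.  [the mainland: the acid flask, the catalyst vial, the fuel sample, the reducing agent | the island: the base flask, the chlorine cylinder, the ether can, the oxidiser, the solvent jar]
10. Smuggler goes back to the mainland alone.  [the mainland: the acid flask, the catalyst vial, the fuel sample, the reducing agent | the island: the base flask, the chlorine cylinder, the ether can, the oxidiser, the solvent jar]
11. Smuggler goes to the island with the acid flask.  [the mainland: the catalyst vial, the fuel sample, the reducing agent | the island: the acid flask, the base flask, the chlorine cylinder, the ether can, the oxidiser, the solvent jar]
12. Smuggler goes back to the mainland alone.  [the mainland: the catalyst vial, the fuel sample, the reducing agent | the island: the acid flask, the base flask, the chlorine cylinder, the ether can, the oxidiser, the solvent jar]
13. Smuggler goes to the island with the catalyst vial.  [the mainland: the fuel sample, the reducing agent | the island: the acid flask, the base flask, the catalyst vial, the chlorine cylinder, the ether can, the oxidiser, the solvent jar]
14. Smuggler goes back to the mainland alone.  [the mainland: the fuel sample, the reducing agent | the island: the acid flask, the base flask, the catalyst vial, the chlorine cylinder, the ether can, the oxidiser, the solvent jar]
15. Smuggler goes to the island with the reducing agent.  [the mainland: the fuel sample | the island: the acid flask, the base flask, the catalyst vial, the chlorine cylinder, the ether can, the oxidiser, the reducing agent, the solvent jar]
16. Smuggler goes back to the mainland alone.  [the mainland: the fuel sample | the island: the acid flask, the base flask, the catalyst vial, the chlorine cylinder, the ether can, the oxidiser, the reducing agent, the solvent jar]
17. Smuggler goes to the island with the fuel sample.  [the mainland: — | the island: the acid flask, the base flask, the catalyst vial, the chlorine cylinder, the ether can, the fuel sample, the oxidiser, the reducing agent, the solvent jar]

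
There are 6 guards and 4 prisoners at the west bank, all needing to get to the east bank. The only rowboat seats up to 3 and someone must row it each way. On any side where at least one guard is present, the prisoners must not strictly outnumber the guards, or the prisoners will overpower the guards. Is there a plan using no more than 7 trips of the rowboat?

No

Counting alone: each trip to the east bank takes at most 3 across and each return brings at least 1 back, so after t trips out (and t−1 returns) at most 3t − (t−1) of the 10 are across; that first reaches 10 at t = 5, so at least 9 crossings are needed.
Since 7 < 9, 7 crossings cannot be enough. (The shortest complete plan in fact takes 9:)
1. 2 prisoners → the east bank.  (the west bank: 6G 2P; the east bank: 0G 2P)
2. 1 prisoner ← the west bank.  (the west bank: 6G 3P; the east bank: 0G 1P)
3. 3 prisoners → the east bank.  (the west bank: 6G 0P; the east bank: 0G 4P)
4. 1 prisoner ← the west bank.  (the west bank: 6G 1P; the east bank: 0G 3P)
5. 3 guards → the east bank.  (the west bank: 3G 1P; the east bank: 3G 3P)
6. 1 prisoner ← the west bank.  (the west bank: 3G 2P; the east bank: 3G 2P)
7. 1 guard and 2 prisoners → the east bank.  (the west bank: 2G 0P; the east bank: 4G 4P)
8. 1 prisoner ← the west bank.  (the west bank: 2G 1P; the east bank: 4G 3P)
9. 2 guards and 1 prisoner → the east bank.  (the west bank: 0G 0P; the east bank: 6G 4P)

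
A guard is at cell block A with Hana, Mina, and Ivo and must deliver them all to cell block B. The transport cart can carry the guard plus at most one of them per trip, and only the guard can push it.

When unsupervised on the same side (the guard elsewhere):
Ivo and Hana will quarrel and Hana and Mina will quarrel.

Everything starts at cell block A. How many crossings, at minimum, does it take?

Counting alone: the guard can take at most 1 across per trip to cell block B, so moving all 3 needs at least 3 loaded trips out, with a return between consecutive ones — at least 5 crossings.
The safety rule pushes this higher. Following every safe sequence of crossings, the most of the 3 that can be at cell block B as the transport cart arrives there on crossing 5 is 2 — never all 3.
So no plan with fewer than 7 crossings exists, and this one achieves 7:
1. Guard goes to cell block B with Hana.  [cell block A: Ivo, Mina | cell block B: Hana]
2. Guard goes back to cell block A alone.  [cell block A: Ivo, Mina | cell block B: Hana]
3. Guard goes to cell block B with Mina.  [cell block A: Ivo | cell block B: Hana, Mina]
4. Guard goes back to cell block A with Hana.  [cell block A: Hana, Ivo | cell block B: Mina]
5. Guard goes to cell block B with Ivo.  [cell block A: Hana | cell block B: Ivo, Mina]
6. Guard goes back to cell block A alone.  [cell block A: Hana | cell block B: Ivo, Mina]
7. Guard goes to cell block B with Hana.  [cell block A: — | cell block B: Hana, Ivo, Mina]

7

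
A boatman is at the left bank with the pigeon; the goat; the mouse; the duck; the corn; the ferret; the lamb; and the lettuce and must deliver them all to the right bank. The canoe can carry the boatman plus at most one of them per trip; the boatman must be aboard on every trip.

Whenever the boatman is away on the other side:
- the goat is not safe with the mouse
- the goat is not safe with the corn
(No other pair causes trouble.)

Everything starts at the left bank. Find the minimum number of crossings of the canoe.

Counting alone: the boatman can take at most 1 across per trip to the right bank, so moving all 8 needs at least 8 loaded trips out, with a return between consecutive ones — at least 15 crossings.
The safety rule pushes this higher. Following every safe sequence of crossings, the most of the 8 that can be at the right bank as the canoe arrives there on crossing 15 is 7 — never all 8.
So no plan with fewer than 17 crossings exists, and this one achieves 17:
1. Boatman goes to the right bank with the goat.
2. Boatman goes back to the left bank alone.
3. Boatman goes to the right bank with the pigeon.
4. Boatman goes back to the left bank alone.
5. Boatman goes to the right bank with the mouse.
6. Boatman goes back to the left bank with the goat.
7. Boatman goes to the right bank with the corn.
8. Boatman goes back to the left bank alone.
9. Boatman goes to the right bank with the duck.
10. Boatman goes back to the left bank alone.
11. Boatman goes to the right bank with the ferret.
12. Boatman goes back to the left bank alone.
13. Boatman goes to the right bank with the lamb.
14. Boatman goes back to the left bank alone.
15. Boatman goes to the right bank with the lettuce.
16. Boatman goes back to the left bank alone.
17. Boatman goes to the right bank with the goat.

17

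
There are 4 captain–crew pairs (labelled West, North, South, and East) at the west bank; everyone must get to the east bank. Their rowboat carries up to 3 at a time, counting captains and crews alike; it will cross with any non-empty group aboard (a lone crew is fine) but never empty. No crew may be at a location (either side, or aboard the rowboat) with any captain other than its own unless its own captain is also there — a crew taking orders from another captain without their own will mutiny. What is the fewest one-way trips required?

9

Counting alone: each trip to the east bank takes at most 3 across and each return brings at least 1 back, so after t trips out (and t−1 returns) at most 3t − (t−1) of the 8 are across; that first reaches 8 at t = 4, so at least 7 crossings are needed.
The safety rule pushes this higher. Following every safe sequence of crossings, the most of the 8 that can be at the east bank as the rowboat arrives there on crossing 7 is 7 — never all 8.
So no plan with fewer than 9 crossings exists, and this one achieves 9:
1. captain West and crew West cross → the east bank.
2. captain West crosses ← the west bank.
3. captain North, captain West, and crew North cross → the east bank.
4. captain West and crew West cross ← the west bank.
5. captain East, captain South, and captain West cross → the east bank.
6. crew North crosses ← the west bank.
7. crew North and crew West cross → the east bank.
8. crew West crosses ← the west bank.
9. crew East, crew South, and crew West cross → the east bank.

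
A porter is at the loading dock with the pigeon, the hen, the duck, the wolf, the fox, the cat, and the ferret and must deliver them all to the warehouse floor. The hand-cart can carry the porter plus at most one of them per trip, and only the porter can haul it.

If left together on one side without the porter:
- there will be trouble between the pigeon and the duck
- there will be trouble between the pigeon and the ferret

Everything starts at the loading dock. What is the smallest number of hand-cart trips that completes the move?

Counting alone: the porter can take at most 1 across per trip to the warehouse floor, so moving all 7 needs at least 7 loaded trips out, with a return between consecutive ones — at least 13 crossings.
The safety rule pushes this higher. Following every safe sequence of crossings, the most of the 7 that can be at the warehouse floor as the hand-cart arrives there on crossing 13 is 6 — never all 7.
So no plan with fewer than 15 crossings exists, and this one achieves 15:
1. Porter goes to the warehouse floor with the pigeon.
2. Porter goes back to the loading dock alone.
3. Porter goes to the warehouse floor with the hen.
4. Porter goes back to the loading dock alone.
5. Porter goes to the warehouse floor with the duck.
6. Porter goes back to the loading dock with the pigeon.
7. Porter goes to the warehouse floor with the ferret.
8. Porter goes back to the loading dock alone.
9. Porter goes to the warehouse floor with the wolf.
10. Porter goes back to the loading dock alone.
11. Porter goes to the warehouse floor with the fox.
12. Porter goes back to the loading dock alone.
13. Porter goes to the warehouse floor with the cat.
14. Porter goes back to the loading dock alone.
15. Porter goes to the warehouse floor with the pigeon.

15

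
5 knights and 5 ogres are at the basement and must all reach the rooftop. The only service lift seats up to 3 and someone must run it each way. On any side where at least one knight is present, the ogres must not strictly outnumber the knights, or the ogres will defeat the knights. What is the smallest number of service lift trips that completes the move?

11

Counting alone: each trip to the rooftop takes at most 3 across and each return brings at least 1 back, so after t trips out (and t−1 returns) at most 3t − (t−1) of the 10 are across; that first reaches 10 at t = 5, so at least 9 crossings are needed.
The safety rule pushes this higher. Following every safe sequence of crossings, the most of the 10 that can be at the rooftop as the service lift arrives there on crossing 9 is 9 — never all 10.
So no plan with fewer than 11 crossings exists, and this one achieves 11:
1. 2 ogres → the rooftop.  (the basement: 5K 3O; the rooftop: 0K 2O)
2. 1 ogre ← the basement.  (the basement: 5K 4O; the rooftop: 0K 1O)
3. 3 ogres → the rooftop.  (the basement: 5K 1O; the rooftop: 0K 4O)
4. 1 ogre ← the basement.  (the basement: 5K 2O; the rooftop: 0K 3O)
5. 3 knights → the rooftop.  (the basement: 2K 2O; the rooftop: 3K 3O)
6. 1 knight and 1 ogre ← the basement.  (the basement: 3K 3O; the rooftop: 2K 2O)
7. 3 knights → the rooftop.  (the basement: 0K 3O; the rooftop: 5K 2O)
8. 1 ogre ← the basement.  (the basement: 0K 4O; the rooftop: 5K 1O)
9. 2 ogres → the rooftop.  (the basement: 0K 2O; the rooftop: 5K 3O)
10. 1 ogre ← the basement.  (the basement: 0K 3O; the rooftop: 5K 2O)
11. 3 ogres → the rooftop.  (the basement: 0K 0O; the rooftop: 5K 5O)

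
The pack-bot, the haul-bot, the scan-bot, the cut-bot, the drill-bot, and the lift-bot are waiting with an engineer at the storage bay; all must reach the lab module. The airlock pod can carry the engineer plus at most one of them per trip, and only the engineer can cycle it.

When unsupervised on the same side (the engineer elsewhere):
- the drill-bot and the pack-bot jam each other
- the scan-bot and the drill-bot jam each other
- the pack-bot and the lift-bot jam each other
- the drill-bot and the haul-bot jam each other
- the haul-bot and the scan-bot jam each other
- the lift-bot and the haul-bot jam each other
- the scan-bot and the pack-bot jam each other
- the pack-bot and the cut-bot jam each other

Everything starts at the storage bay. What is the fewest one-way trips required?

impossible

Whatever the first load, the items left behind include a forbidden pair without the engineer. No opening move is safe, so no plan exists.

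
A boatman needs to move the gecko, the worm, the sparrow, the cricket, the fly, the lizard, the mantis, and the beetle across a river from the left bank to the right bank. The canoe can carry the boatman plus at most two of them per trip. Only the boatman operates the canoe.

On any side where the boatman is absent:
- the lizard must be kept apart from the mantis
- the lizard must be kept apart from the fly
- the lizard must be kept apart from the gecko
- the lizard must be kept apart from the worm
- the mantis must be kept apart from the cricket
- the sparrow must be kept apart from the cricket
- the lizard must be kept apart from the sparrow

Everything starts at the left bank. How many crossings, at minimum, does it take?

Counting alone: the boatman can take at most 2 across per trip to the right bank, so moving all 8 needs at least 4 loaded trips out, with a return between consecutive ones — at least 7 crossings.
The safety rule pushes this higher. Following every safe sequence of crossings, the most of the 8 that can be at the right bank as the canoe arrives there on crossings 7, 9 is 6, 7 respectively — never all 8.
So no plan with fewer than 11 crossings exists, and this one achieves 11:
1. Boatman goes to the right bank with the cricket and the lizard.  [the left bank: the beetle, the fly, the gecko, the mantis, the sparrow, the worm | the right bank: the cricket, the lizard]
2. Boatman goes back to the left bank alone.  [the left bank: the beetle, the fly, the gecko, the mantis, the sparrow, the worm | the right bank: the cricket, the lizard]
3. Boatman goes to the right bank with the beetle.  [the left bank: the fly, the gecko, the mantis, the sparrow, the worm | the right bank: the beetle, the cricket, the lizard]
4. Boatman goes back to the left bank alone.  [the left bank: the fly, the gecko, the mantis, the sparrow, the worm | the right bank: the beetle, the cricket, the lizard]
5. Boatman goes to the right bank with the gecko and the worm.  [the left bank: the fly, the mantis, the sparrow | the right bank: the beetle, the cricket, the gecko, the lizard, the worm]
6. Boatman goes back to the left bank with the lizard.  [the left bank: the fly, the lizard, the mantis, the sparrow | the right bank: the beetle, the cricket, the gecko, the worm]
7. Boatman goes to the right bank with the lizard and the sparrow.  [the left bank: the fly, the mantis | the right bank: the beetle, the cricket, the gecko, the lizard, the sparrow, the worm]
8. Boatman goes back to the left bank with the cricket and the lizard.  [the left bank: the cricket, the fly, the lizard, the mantis | the right bank: the beetle, the gecko, the sparrow, the worm]
9. Boatman goes to the right bank with the fly and the mantis.  [the left bank: the cricket, the lizard | the right bank: the beetle, the fly, the gecko, the mantis, the sparrow, the worm]
10. Boatman goes back to the left bank alone.  [the left bank: the cricket, the lizard | the right bank: the beetle, the fly, the gecko, the mantis, the sparrow, the worm]
11. Boatman goes to the right bank with the cricket and the lizard.  [the left bank: — | the right bank: the beetle, the cricket, the fly, the gecko, the lizard, the mantis, the sparrow, the worm]

11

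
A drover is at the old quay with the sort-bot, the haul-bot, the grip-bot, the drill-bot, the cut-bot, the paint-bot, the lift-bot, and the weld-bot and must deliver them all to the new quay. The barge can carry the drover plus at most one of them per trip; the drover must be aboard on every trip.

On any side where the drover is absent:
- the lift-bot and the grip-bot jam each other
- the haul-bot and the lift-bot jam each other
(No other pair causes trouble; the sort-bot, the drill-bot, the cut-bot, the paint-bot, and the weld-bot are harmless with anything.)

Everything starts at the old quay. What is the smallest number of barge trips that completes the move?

Counting alone: the drover can take at most 1 across per trip to the new quay, so moving all 8 needs at least 8 loaded trips out, with a return between consecutive ones — at least 15 crossings.
The safety rule pushes this higher. Following every safe sequence of crossings, the most of the 8 that can be at the new quay as the barge arrives there on crossing 15 is 7 — never all 8.
So no plan with fewer than 17 crossings exists, and this one achieves 17:
1. Drover goes to the new quay with the lift-bot.  [the old quay: the cut-bot, the drill-bot, the grip-bot, the haul-bot, the paint-bot, the sort-bot, the weld-bot | the new quay: the lift-bot]
2. Drover goes back to the old quay alone.  [the old quay: the cut-bot, the drill-bot, the grip-bot, the haul-bot, the paint-bot, the sort-bot, the weld-bot | the new quay: the lift-bot]
3. Drover goes to the new quay with the sort-bot.  [the old quay: the cut-bot, the drill-bot, the grip-bot, the haul-bot, the paint-bot, the weld-bot | the new quay: the lift-bot, the sort-bot]
4. Drover goes back to the old quay alone.  [the old quay: the cut-bot, the drill-bot, the grip-bot, the haul-bot, the paint-bot, the weld-bot | the new quay: the lift-bot, the sort-bot]
5. Drover goes to the new quay with the haul-bot.  [the old quay: the cut-bot, the drill-bot, the grip-bot, the paint-bot, the weld-bot | the new quay: the haul-bot, the lift-bot, the sort-bot]
6. Drover goes back to the old quay with the lift-bot.  [the old quay: the cut-bot, the drill-bot, the grip-bot, the lift-bot, the paint-bot, the weld-bot | the new quay: the haul-bot, the sort-bot]
7. Drover goes to the new quay with the grip-bot.  [the old quay: the cut-bot, the drill-bot, the lift-bot, the paint-bot, the weld-bot | the new quay: the grip-bot, the haul-bot, the sort-bot]
8. Drover goes back to the old quay alone.  [the old quay: the cut-bot, the drill-bot, the lift-bot, the paint-bot, the weld-bot | the new quay: the grip-bot, the haul-bot, the sort-bot]
9. Drover goes to the new quay with the drill-bot.  [the old quay: the cut-bot, the lift-bot, the paint-bot, the weld-bot | the new quay: the drill-bot, the grip-bot, the haul-bot, the sort-bot]
10. Drover goes back to the old quay alone.  [the old quay: the cut-bot, the lift-bot, the paint-bot, the weld-bot | the new quay: the drill-bot, the grip-bot, the haul-bot, the sort-bot]
11. Drover goes to the new quay with the cut-bot.  [the old quay: the lift-bot, the paint-bot, the weld-bot | the new quay: the cut-bot, the drill-bot, the grip-bot, the haul-bot, the sort-bot]
12. Drover goes back to the old quay alone.  [the old quay: the lift-bot, the paint-bot, the weld-bot | the new quay: the cut-bot, the drill-bot, the grip-bot, the haul-bot, the sort-bot]
13. Drover goes to the new quay with the paint-bot.  [the old quay: the lift-bot, the weld-bot | the new quay: the cut-bot, the drill-bot, the grip-bot, the haul-bot, the paint-bot, the sort-bot]
14. Drover goes back to the old quay alone.  [the old quay: the lift-bot, the weld-bot | the new quay: the cut-bot, the drill-bot, the grip-bot, the haul-bot, the paint-bot, the sort-bot]
15. Drover goes to the new quay with the weld-bot.  [the old quay: the lift-bot | the new quay: the cut-bot, the drill-bot, the grip-bot, the haul-bot, the paint-bot, the sort-bot, the weld-bot]
16. Drover goes back to the old quay alone.  [the old quay: the lift-bot | the new quay: the cut-bot, the drill-bot, the grip-bot, the haul-bot, the paint-bot, the sort-bot, the weld-bot]
17. Drover goes to the new quay with the lift-bot.  [the old quay: — | the new quay: the cut-bot, the drill-bot, the grip-bot, the haul-bot, the lift-bot, the paint-bot, the sort-bot, the weld-bot]

17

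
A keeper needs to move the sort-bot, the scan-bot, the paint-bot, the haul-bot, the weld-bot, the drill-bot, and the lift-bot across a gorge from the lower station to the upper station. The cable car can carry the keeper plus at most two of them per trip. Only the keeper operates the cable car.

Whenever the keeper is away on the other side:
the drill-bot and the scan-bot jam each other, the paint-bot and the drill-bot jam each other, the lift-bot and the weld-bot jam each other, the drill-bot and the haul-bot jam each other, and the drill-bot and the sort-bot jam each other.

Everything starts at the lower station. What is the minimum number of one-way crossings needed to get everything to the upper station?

Counting alone: the keeper can take at most 2 across per trip to the upper station, so moving all 7 needs at least 4 loaded trips out, with a return between consecutive ones — at least 7 crossings.
The plan below uses exactly 7 crossings, so it is optimal:
1. Keeper goes to the upper station with the drill-bot and the weld-bot.  [the lower station: the haul-bot, the lift-bot, the paint-bot, the scan-bot, the sort-bot | the upper station: the drill-bot, the weld-bot]
2. Keeper goes back to the lower station alone.  [the lower station: the haul-bot, the lift-bot, the paint-bot, the scan-bot, the sort-bot | the upper station: the drill-bot, the weld-bot]
3. Keeper goes to the upper station with the scan-bot and the sort-bot.  [the lower station: the haul-bot, the lift-bot, the paint-bot | the upper station: the drill-bot, the scan-bot, the sort-bot, the weld-bot]
4. Keeper goes back to the lower station with the drill-bot.  [the lower station: the drill-bot, the haul-bot, the lift-bot, the paint-bot | the upper station: the scan-bot, the sort-bot, the weld-bot]
5. Keeper goes to the upper station with the haul-bot and the paint-bot.  [the lower station: the drill-bot, the lift-bot | the upper station: the haul-bot, the paint-bot, the scan-bot, the sort-bot, the weld-bot]
6. Keeper goes back to the lower station alone.  [the lower station: the drill-bot, the lift-bot | the upper station: the haul-bot, the paint-bot, the scan-bot, the sort-bot, the weld-bot]
7. Keeper goes to the upper station with the drill-bot and the lift-bot.  [the lower station: — | the upper station: the drill-bot, the haul-bot, the lift-bot, the paint-bot, the scan-bot, the sort-bot, the weld-bot]

7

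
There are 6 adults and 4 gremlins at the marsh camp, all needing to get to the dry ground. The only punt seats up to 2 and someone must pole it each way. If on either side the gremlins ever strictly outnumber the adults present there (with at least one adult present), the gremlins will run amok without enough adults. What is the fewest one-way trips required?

Counting alone: each trip to the dry ground takes at most 2 across and each return brings at least 1 back, so after t trips out (and t−1 returns) at most 2t − (t−1) of the 10 are across; that first reaches 10 at t = 9, so at least 17 crossings are needed.
The plan below uses exactly 17 crossings, so it is optimal:
1. 2 gremlins → the dry ground.  (the marsh camp: 6A 2G; the dry ground: 0A 2G)
2. 1 gremlin ← the marsh camp.  (the marsh camp: 6A 3G; the dry ground: 0A 1G)
3. 2 gremlins → the dry ground.  (the marsh camp: 6A 1G; the dry ground: 0A 3G)
4. 1 gremlin ← the marsh camp.  (the marsh camp: 6A 2G; the dry ground: 0A 2G)
5. 2 adults → the dry ground.  (the marsh camp: 4A 2G; the dry ground: 2A 2G)
6. 1 gremlin ← the marsh camp.  (the marsh camp: 4A 3G; the dry ground: 2A 1G)
7. 1 adult and 1 gremlin → the dry ground.  (the marsh camp: 3A 2G; the dry ground: 3A 2G)
8. 1 gremlin ← the marsh camp.  (the marsh camp: 3A 3G; the dry ground: 3A 1G)
9. 2 gremlins → the dry ground.  (the marsh camp: 3A 1G; the dry ground: 3A 3G)
10. 1 gremlin ← the marsh camp.  (the marsh camp: 3A 2G; the dry ground: 3A 2G)
11. 1 adult and 1 gremlin → the dry ground.  (the marsh camp: 2A 1G; the dry ground: 4A 3G)
12. 1 gremlin ← the marsh camp.  (the marsh camp: 2A 2G; the dry ground: 4A 2G)
13. 2 gremlins → the dry ground.  (the marsh camp: 2A 0G; the dry ground: 4A 4G)
14. 1 gremlin ← the marsh camp.  (the marsh camp: 2A 1G; the dry ground: 4A 3G)
15. 1 adult and 1 gremlin → the dry ground.  (the marsh camp: 1A 0G; the dry ground: 5A 4G)
16. 1 gremlin ← the marsh camp.  (the marsh camp: 1A 1G; the dry ground: 5A 3G)
17. 1 adult and 1 gremlin → the dry ground.  (the marsh camp: 0A 0G; the dry ground: 6A 4G)

17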